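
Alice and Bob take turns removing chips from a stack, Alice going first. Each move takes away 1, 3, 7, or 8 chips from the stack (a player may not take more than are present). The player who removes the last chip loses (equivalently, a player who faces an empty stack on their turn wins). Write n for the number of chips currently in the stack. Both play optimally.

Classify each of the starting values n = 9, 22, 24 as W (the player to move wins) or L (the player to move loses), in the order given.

Work bottom-up. With no move the player to move wins. Otherwise the position is W if at least one move leads to an L position for the opponent, and L if every move leads to a W.
n=0: no move; the opponent has just taken the last chip and therefore loses → W
n=1: only reaches 0(W), which is W → L
n=2: reaches L-position 1 → W
n=3: only reaches 2(W), 0(W), all W → L
n=4: reaches L-position 3 → W
n=5: only reaches 4(W), 2(W), all W → L
n=6: reaches L-position 5 → W
n=7: only reaches 6(W), 4(W), 0(W), all W → L
n=8: reaches L-position 7 → W
n=9: reaches L-position 1 → W
n=10: reaches L-position 7 → W
n=11: reaches L-position 3 → W
n=12: reaches L-position 5 → W
n=13: reaches L-position 5 → W
n=14: reaches L-position 7 → W
n=15: reaches L-position 7 → W
n=16: only reaches 15(W), 13(W), 9(W), 8(W), all W → L
n=17: reaches L-position 16 → W
n=18: only reaches 17(W), 15(W), 11(W), 10(W), all W → L
n=19: reaches L-position 18 → W
n=20: only reaches 19(W), 17(W), 13(W), 12(W), all W → L
n=21: reaches L-position 20 → W
n=22: only reaches 21(W), 19(W), 15(W), 14(W), all W → L
n=23: reaches L-position 22 → W
n=24: reaches L-position 16 → W

9: W, 22: L, 24: W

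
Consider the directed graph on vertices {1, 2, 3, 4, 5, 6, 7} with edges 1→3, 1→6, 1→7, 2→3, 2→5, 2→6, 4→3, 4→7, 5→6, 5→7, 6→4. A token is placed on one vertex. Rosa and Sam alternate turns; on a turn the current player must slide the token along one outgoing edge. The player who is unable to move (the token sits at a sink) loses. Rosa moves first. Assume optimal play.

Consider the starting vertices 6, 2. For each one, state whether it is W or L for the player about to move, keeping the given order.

Work bottom-up. With no move the player to move loses. Otherwise the position is W if at least one move leads to an L position for the opponent, and L if every move leads to a W.
Every edge goes from a vertex to one that appears earlier in the order 3, 7, 4, 6, 5, 2, 1, so processing vertices in that order labels each vertex after all of its successors.
3: no outgoing edge → L
7: no outgoing edge → L
4: reaches L-position 7 → W
6: only reaches 4(W), which is W → L
5: reaches L-position 6 → W
2: reaches L-position 6 → W
1: reaches L-position 6 → W

6: L, 2: W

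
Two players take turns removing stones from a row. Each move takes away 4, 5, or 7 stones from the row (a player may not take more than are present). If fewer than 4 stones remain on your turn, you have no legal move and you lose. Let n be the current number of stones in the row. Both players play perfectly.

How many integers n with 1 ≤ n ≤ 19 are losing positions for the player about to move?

7

Work bottom-up. With no move the player to move loses. Otherwise the position is W if at least one move leads to an L position for the opponent, and L if every move leads to a W.
n=0: no move → L
n=1: no move → L
n=2: no move → L
n=3: no move → L
n=4: →0(L), so W
n=5: →1(L), so W
n=6: →2(L), so W
n=7: →3(L), so W
n=8: →3(L), so W
n=9: →2(L), so W
n=10: →3(L), so W
n=11: →7(W), 6(W), 4(W) — all W, so L
n=12: →8(W), 7(W), 5(W) — all W, so L
n=13: →9(W), 8(W), 6(W) — all W, so L
n=14: →10(W), 9(W), 7(W) — all W, so L
n=15: →11(L), so W
n=16: →12(L), so W
n=17: →13(L), so W
n=18: →14(L), so W
n=19: →14(L), so W
L entries with 1 ≤ n ≤ 19 (n=0 is outside the asked range and is not counted): n = 1, 2, 3, 11, 12, 13, 14; that makes 7.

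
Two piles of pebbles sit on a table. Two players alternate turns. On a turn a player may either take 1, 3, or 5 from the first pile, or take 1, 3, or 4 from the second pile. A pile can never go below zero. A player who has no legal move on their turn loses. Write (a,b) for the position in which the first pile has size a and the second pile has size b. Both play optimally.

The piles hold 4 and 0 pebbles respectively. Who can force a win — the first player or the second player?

The second player wins.

Classify positions by backward induction: terminal positions (no move available) are L. From any other position, the mover wins iff some move reaches an L.
No move ever increases a pile, so every position that can arise here has a ≤ 4 and b ≤ 0; it is enough to label the cells with 0 ≤ a ≤ 4 and 0 ≤ b ≤ 0.
Every move lowers a or b (never raises either), so fill the grid row by row in increasing a, and left to right within a row: each cell's successors are then already labelled.
      b=0
a=0:    L
a=1:    W
a=2:    L
a=3:    W
a=4:    L
Cells with no legal move (terminal, hence L): (0,0).
The remaining L cells, each justified by listing all of its moves:
(2,0): only reaches (1,0)(W), which is W → L
(4,0): only reaches (3,0)(W), (1,0)(W), all W → L
Every other cell has at least one move into one of the L cells above, so it is W.
The starting position (4,0) is L: whatever the player to move does, the opponent receives a W position.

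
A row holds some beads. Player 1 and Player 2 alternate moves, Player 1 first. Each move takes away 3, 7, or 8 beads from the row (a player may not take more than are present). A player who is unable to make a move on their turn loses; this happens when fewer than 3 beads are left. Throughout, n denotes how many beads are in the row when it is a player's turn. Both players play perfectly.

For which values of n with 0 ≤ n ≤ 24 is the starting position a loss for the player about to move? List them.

Work bottom-up. With no move the player to move loses. Otherwise the position is W if at least one move leads to an L position for the opponent, and L if every move leads to a W.
n=0: no move → L
n=1: no move → L
n=2: no move → L
n=3: →0(L), so W
n=4: →1(L), so W
n=5: →2(L), so W
n=6: →3(W) only, which is W, so L
n=7: →0(L), so W
n=8: →1(L), so W
n=9: →6(L), so W
n=10: →2(L), so W
n=11: →8(W), 4(W), 3(W) — all W, so L
n=12: →9(W), 5(W), 4(W) — all W, so L
n=13: →6(L), so W
n=14: →11(L), so W
n=15: →12(L), so W
n=16: →13(W), 9(W), 8(W) — all W, so L
n=17: →14(W), 10(W), 9(W) — all W, so L
n=18: →11(L), so W
n=19: →16(L), so W
n=20: →17(L), so W
n=21: →18(W), 14(W), 13(W) — all W, so L
n=22: →19(W), 15(W), 14(W) — all W, so L
n=23: →16(L), so W
n=24: →21(L), so W
The losing starting values of n are exactly the entries labelled L in this table (10 of them).

0, 1, 2, 6, 11, 12, 16, 17, 21, 22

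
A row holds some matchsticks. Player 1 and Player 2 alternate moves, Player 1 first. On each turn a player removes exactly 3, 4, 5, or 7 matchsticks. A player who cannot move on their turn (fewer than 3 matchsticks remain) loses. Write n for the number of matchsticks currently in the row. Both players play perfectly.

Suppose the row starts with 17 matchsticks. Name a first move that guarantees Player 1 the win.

Remove 5, leaving 12.

Use the standard recursion: the mover loses at a terminal position; elsewhere, the mover wins exactly when some move hands the opponent an L position.
n=0: no move → L
n=1: no move → L
n=2: no move → L
n=3: →0(L), so W
n=4: →1(L), so W
n=5: →2(L), so W
n=6: →2(L), so W
n=7: →2(L), so W
n=8: →1(L), so W
n=9: →2(L), so W
n=10: →7(W), 6(W), 5(W), 3(W) — all W, so L
n=11: →8(W), 7(W), 6(W), 4(W) — all W, so L
n=12: →9(W), 8(W), 7(W), 5(W) — all W, so L
n=13: →10(L), so W
n=14: →11(L), so W
n=15: →12(L), so W
n=16: →12(L), so W
n=17: →12(L), so W
From 17, the L positions reachable in one move are: 12, 10. Any move reaching one of these is winning.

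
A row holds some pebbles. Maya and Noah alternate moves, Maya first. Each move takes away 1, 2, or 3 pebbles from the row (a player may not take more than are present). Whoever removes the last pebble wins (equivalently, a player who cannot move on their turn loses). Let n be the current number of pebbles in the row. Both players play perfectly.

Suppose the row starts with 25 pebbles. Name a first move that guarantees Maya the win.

Classify positions by backward induction: terminal positions (no move available) are L. From any other position, the mover wins iff some move reaches an L.
n=0: no move → L
n=1: →0(L), so W
n=2: →0(L), so W
n=3: →0(L), so W
n=4: →3(W), 2(W), 1(W) — all W, so L
n=5: →4(L), so W
n=6: →4(L), so W
n=7: →4(L), so W
n=8: →7(W), 6(W), 5(W) — all W, so L
n=9: →8(L), so W
n=10: →8(L), so W
n=11: →8(L), so W
n=12: →11(W), 10(W), 9(W) — all W, so L
n=13: →12(L), so W
n=14: →12(L), so W
n=15: →12(L), so W
n=16: →15(W), 14(W), 13(W) — all W, so L
n=17: →16(L), so W
n=18: →16(L), so W
n=19: →16(L), so W
n=20: →19(W), 18(W), 17(W) — all W, so L
n=21: →20(L), so W
n=22: →20(L), so W
n=23: →20(L), so W
n=24: →23(W), 22(W), 21(W) — all W, so L
n=25: →24(L), so W
From 25, the L positions reachable in one move are: 24.

Remove 1, leaving 24.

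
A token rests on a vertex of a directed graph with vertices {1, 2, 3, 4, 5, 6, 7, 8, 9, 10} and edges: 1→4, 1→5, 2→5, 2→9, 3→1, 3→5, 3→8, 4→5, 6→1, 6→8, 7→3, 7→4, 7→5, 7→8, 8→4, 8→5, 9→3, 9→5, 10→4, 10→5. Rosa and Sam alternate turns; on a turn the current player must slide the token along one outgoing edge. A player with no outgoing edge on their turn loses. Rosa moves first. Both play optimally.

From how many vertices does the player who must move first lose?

Use the standard recursion: the mover loses at a terminal position; elsewhere, the mover wins exactly when some move hands the opponent an L position.
Every edge goes from a vertex to one that appears earlier in the order 5, 4, 1, 8, 3, 7, 9, 2, 10, 6, so processing vertices in that order labels each vertex after all of its successors.
5: no outgoing edge → L
4: →5(L), so W
1: →5(L), so W
8: →5(L), so W
3: →5(L), so W
7: →5(L), so W
9: →5(L), so W
2: →5(L), so W
10: →5(L), so W
6: →8(W), 1(W) — all W, so L
The L vertices are 5, 6; that is 2 in all.

2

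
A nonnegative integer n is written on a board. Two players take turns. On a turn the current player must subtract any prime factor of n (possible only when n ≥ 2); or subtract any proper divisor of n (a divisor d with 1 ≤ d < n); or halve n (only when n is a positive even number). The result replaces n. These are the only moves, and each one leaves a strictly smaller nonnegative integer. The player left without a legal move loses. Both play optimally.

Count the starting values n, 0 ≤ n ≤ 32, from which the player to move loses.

Classify positions by backward induction: terminal positions (no move available) are L. From any other position, the mover wins iff some move reaches an L.
n=0: no move → L
n=1: no move → L
n=2: →0(L), so W
n=3: →0(L), so W
n=4: →2(W), 3(W) — all W, so L
n=5: →0(L), so W
n=6: →4(L), so W
n=7: →0(L), so W
n=8: →4(L), so W
n=9: →6(W), 8(W) — all W, so L
n=10: →9(L), so W
n=11: →0(L), so W
n=12: →9(L), so W
n=13: →0(L), so W
n=14: →7(W), 12(W), 13(W) — all W, so L
n=15: →14(L), so W
n=16: →14(L), so W
n=17: →0(L), so W
n=18: →9(L), so W
n=19: →0(L), so W
n=20: →10(W), 15(W), 16(W), 18(W), 19(W) — all W, so L
n=21: →14(L), so W
n=22: →20(L), so W
n=23: →0(L), so W
n=24: →20(L), so W
n=25: →20(L), so W
n=26: →13(W), 24(W), 25(W) — all W, so L
n=27: →26(L), so W
n=28: →14(L), so W
n=29: →0(L), so W
n=30: →20(L), so W
n=31: →0(L), so W
n=32: →16(W), 24(W), 28(W), 30(W), 31(W) — all W, so L
L entries with 0 ≤ n ≤ 32: n = 0, 1, 4, 9, 14, 20, 26, 32; that makes 8.

8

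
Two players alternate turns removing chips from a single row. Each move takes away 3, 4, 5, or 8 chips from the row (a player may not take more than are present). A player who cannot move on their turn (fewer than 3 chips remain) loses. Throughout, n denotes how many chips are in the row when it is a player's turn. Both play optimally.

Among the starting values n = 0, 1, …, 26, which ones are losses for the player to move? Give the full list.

0, 1, 2, 11, 12, 13, 22, 23, 24

Positions with no move are L. A position that does have a move is losing for the player to move precisely when every available move leads to a winning position for the opponent. Fill in the labels:
n=0: no move → L
n=1: no move → L
n=2: no move → L
n=3: →0(L), so W
n=4: →1(L), so W
n=5: →2(L), so W
n=6: →2(L), so W
n=7: →2(L), so W
n=8: →0(L), so W
n=9: →1(L), so W
n=10: →2(L), so W
n=11: →8(W), 7(W), 6(W), 3(W) — all W, so L
n=12: →9(W), 8(W), 7(W), 4(W) — all W, so L
n=13: →10(W), 9(W), 8(W), 5(W) — all W, so L
n=14: →11(L), so W
n=15: →12(L), so W
n=16: →13(L), so W
n=17: →13(L), so W
n=18: →13(L), so W
n=19: →11(L), so W
n=20: →12(L), so W
n=21: →13(L), so W
n=22: →19(W), 18(W), 17(W), 14(W) — all W, so L
n=23: →20(W), 19(W), 18(W), 15(W) — all W, so L
n=24: →21(W), 20(W), 19(W), 16(W) — all W, so L
n=25: →22(L), so W
n=26: →23(L), so W
Reading off the rows marked L gives the requested list; there are 9 such values of n.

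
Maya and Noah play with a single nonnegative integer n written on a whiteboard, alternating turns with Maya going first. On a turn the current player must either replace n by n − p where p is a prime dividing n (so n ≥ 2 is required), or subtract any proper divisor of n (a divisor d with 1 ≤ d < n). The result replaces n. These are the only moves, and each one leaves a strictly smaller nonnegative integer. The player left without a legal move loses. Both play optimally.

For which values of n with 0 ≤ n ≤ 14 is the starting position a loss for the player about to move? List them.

0, 1, 4, 9, 14

Build the W/L table. Terminal = L. A non-terminal position is W if it has a move to some L; otherwise it is L.
n=0: no move → L
n=1: no move → L
n=2: can move to 0, which is L ⇒ W
n=3: can move to 0, which is L ⇒ W
n=4: moves to 2(W), 3(W); every one is W ⇒ L
n=5: can move to 0, which is L ⇒ W
n=6: can move to 4, which is L ⇒ W
n=7: can move to 0, which is L ⇒ W
n=8: can move to 4, which is L ⇒ W
n=9: moves to 6(W), 8(W); every one is W ⇒ L
n=10: can move to 9, which is L ⇒ W
n=11: can move to 0, which is L ⇒ W
n=12: can move to 9, which is L ⇒ W
n=13: can move to 0, which is L ⇒ W
n=14: moves to 7(W), 12(W), 13(W); every one is W ⇒ L
The losing starting values of n are exactly the entries labelled L in this table (5 of them).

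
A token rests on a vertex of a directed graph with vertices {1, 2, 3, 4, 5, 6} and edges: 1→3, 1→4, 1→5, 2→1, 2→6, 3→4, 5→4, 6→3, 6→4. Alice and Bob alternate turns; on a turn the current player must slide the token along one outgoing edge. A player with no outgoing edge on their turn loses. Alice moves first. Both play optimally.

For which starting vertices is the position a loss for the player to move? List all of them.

Positions with no move are L. A position that does have a move is losing for the player to move precisely when every available move leads to a winning position for the opponent. Fill in the labels:
Every edge goes from a vertex to one that appears earlier in the order 4, 5, 3, 1, 6, 2, so processing vertices in that order labels each vertex after all of its successors.
4: no outgoing edge → L
5: reaches L-position 4 → W
3: reaches L-position 4 → W
1: reaches L-position 4 → W
6: reaches L-position 4 → W
2: only reaches 6(W), 1(W), all W → L
Reading off the rows marked L gives the requested list; there are 2 such vertices.

2, 4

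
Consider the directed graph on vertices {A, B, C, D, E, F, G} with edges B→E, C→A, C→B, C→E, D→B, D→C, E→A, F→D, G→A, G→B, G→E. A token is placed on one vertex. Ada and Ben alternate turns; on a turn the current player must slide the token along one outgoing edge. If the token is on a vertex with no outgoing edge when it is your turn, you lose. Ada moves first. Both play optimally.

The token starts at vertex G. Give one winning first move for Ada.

Move to B.

Compute win/loss labels from the base case upward. A position with no move is L. Any other position is W if it can reach an L in one move, else L.
Every edge goes from a vertex to one that appears earlier in the order A, E, B, C, G, D, F, so processing vertices in that order labels each vertex after all of its successors.
A: no outgoing edge → L
E: reaches L-position A → W
B: only reaches E(W), which is W → L
C: reaches L-position B → W
G: reaches L-position B → W
D: reaches L-position B → W
F: only reaches D(W), which is W → L
From G, the L positions reachable in one move are: B, A. Any move reaching one of these is winning.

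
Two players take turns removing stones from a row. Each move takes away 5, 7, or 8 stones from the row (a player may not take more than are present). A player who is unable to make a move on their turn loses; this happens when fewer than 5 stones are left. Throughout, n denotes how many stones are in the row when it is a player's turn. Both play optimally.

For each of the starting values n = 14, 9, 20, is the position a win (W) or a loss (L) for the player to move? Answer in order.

Compute win/loss labels from the base case upward. A position with no move is L. Any other position is W if it can reach an L in one move, else L.
n=0: no move → L
n=1: no move → L
n=2: no move → L
n=3: no move → L
n=4: no move → L
n=5: reaches L-position 0 → W
n=6: reaches L-position 1 → W
n=7: reaches L-position 2 → W
n=8: reaches L-position 3 → W
n=9: reaches L-position 4 → W
n=10: reaches L-position 3 → W
n=11: reaches L-position 4 → W
n=12: reaches L-position 4 → W
n=13: only reaches 8(W), 6(W), 5(W), all W → L
n=14: only reaches 9(W), 7(W), 6(W), all W → L
n=15: only reaches 10(W), 8(W), 7(W), all W → L
n=16: only reaches 11(W), 9(W), 8(W), all W → L
n=17: only reaches 12(W), 10(W), 9(W), all W → L
n=18: reaches L-position 13 → W
n=19: reaches L-position 14 → W
n=20: reaches L-position 15 → W

14: L, 9: W, 20: W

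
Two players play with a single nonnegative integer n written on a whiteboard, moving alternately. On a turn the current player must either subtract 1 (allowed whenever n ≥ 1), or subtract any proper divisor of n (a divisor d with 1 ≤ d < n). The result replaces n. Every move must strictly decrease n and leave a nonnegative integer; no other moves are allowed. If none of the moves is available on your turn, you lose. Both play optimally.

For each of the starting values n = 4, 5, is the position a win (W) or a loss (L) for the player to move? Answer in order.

Positions with no move are L. A position that does have a move is losing for the player to move precisely when every available move leads to a winning position for the opponent. Fill in the labels:
n=0: no move → L
n=1: reaches L-position 0 → W
n=2: only reaches 1(W), which is W → L
n=3: reaches L-position 2 → W
n=4: reaches L-position 2 → W
n=5: only reaches 4(W), which is W → L

4: W, 5: L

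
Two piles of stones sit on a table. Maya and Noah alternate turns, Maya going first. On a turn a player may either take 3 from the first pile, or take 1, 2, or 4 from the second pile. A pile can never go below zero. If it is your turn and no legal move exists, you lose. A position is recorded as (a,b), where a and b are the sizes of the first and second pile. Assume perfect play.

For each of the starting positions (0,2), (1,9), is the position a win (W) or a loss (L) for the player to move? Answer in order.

(0,2): W, (1,9): L

Classify positions by backward induction: terminal positions (no move available) are L. From any other position, the mover wins iff some move reaches an L.
No move ever increases a pile, so every position that can arise here has a ≤ 1 and b ≤ 9; it is enough to label the cells with 0 ≤ a ≤ 1 and 0 ≤ b ≤ 9.
Every move lowers a or b (never raises either), so fill the grid row by row in increasing a, and left to right within a row: each cell's successors are then already labelled.
      b=0  b=1  b=2  b=3  b=4  b=5  b=6  b=7  b=8  b=9
a=0:    L    W    W    L    W    W    L    W    W    L
a=1:    L    W    W    L    W    W    L    W    W    L
Cells with no legal move (terminal, hence L): (0,0), (1,0).
The remaining L cells, each justified by listing all of its moves:
(0,3): moves to (0,2)(W), (0,1)(W); every one is W ⇒ L
(0,6): moves to (0,5)(W), (0,4)(W), (0,2)(W); every one is W ⇒ L
(0,9): moves to (0,8)(W), (0,7)(W), (0,5)(W); every one is W ⇒ L
(1,3): moves to (1,2)(W), (1,1)(W); every one is W ⇒ L
(1,6): moves to (1,5)(W), (1,4)(W), (1,2)(W); every one is W ⇒ L
(1,9): moves to (1,8)(W), (1,7)(W), (1,5)(W); every one is W ⇒ L
Every other cell has at least one move into one of the L cells above, so it is W.
(0,2): the move to (0,0) reaches an L cell, so W
(1,9): one of the L cells justified above, so L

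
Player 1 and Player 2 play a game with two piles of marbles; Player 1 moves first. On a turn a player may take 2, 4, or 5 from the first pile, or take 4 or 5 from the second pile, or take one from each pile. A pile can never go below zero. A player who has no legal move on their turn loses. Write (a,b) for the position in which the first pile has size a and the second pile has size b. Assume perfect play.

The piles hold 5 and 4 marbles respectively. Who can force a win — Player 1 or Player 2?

Player 1 wins.

Work bottom-up. With no move the player to move loses. Otherwise the position is W if at least one move leads to an L position for the opponent, and L if every move leads to a W.
No move ever increases a pile, so every position that can arise here has a ≤ 5 and b ≤ 4; it is enough to label the cells with 0 ≤ a ≤ 5 and 0 ≤ b ≤ 4.
Every move lowers a or b (never raises either), so fill the grid row by row in increasing a, and left to right within a row: each cell's successors are then already labelled.
      b=0  b=1  b=2  b=3  b=4
a=0:    L    L    L    L    W
a=1:    L    W    W    W    W
a=2:    W    W    W    W    L
a=3:    W    L    L    L    L
a=4:    W    W    W    W    W
a=5:    W    W    W    W    W
Cells with no legal move (terminal, hence L): (0,0), (0,1), (0,2), (0,3), (1,0).
The remaining L cells, each justified by listing all of its moves:
(2,4): only reaches (0,4)(W), (2,0)(W), (1,3)(W), all W → L
(3,1): only reaches (1,1)(W), (2,0)(W), all W → L
(3,2): only reaches (1,2)(W), (2,1)(W), all W → L
(3,3): only reaches (1,3)(W), (2,2)(W), all W → L
(3,4): only reaches (1,4)(W), (3,0)(W), (2,3)(W), all W → L
Every other cell has at least one move into one of the L cells above, so it is W.
From (5,4) Player 1 can move to (3,4), reaching an L position.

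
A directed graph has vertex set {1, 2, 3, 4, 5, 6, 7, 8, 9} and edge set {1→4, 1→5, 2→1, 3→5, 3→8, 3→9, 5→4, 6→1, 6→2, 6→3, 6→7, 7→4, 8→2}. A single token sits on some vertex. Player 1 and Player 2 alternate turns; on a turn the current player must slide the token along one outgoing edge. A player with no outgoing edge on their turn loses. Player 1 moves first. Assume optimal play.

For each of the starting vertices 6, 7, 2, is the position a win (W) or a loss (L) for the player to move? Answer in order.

Classify positions by backward induction: terminal positions (no move available) are L. From any other position, the mover wins iff some move reaches an L.
Every edge goes from a vertex to one that appears earlier in the order 9, 4, 5, 1, 2, 8, 3, 7, 6, so processing vertices in that order labels each vertex after all of its successors.
9: no outgoing edge → L
4: no outgoing edge → L
5: can move to 4, which is L ⇒ W
1: can move to 4, which is L ⇒ W
2: the only move is to 1(W), a W ⇒ L
8: can move to 2, which is L ⇒ W
3: can move to 9, which is L ⇒ W
7: can move to 4, which is L ⇒ W
6: can move to 2, which is L ⇒ W

6: W, 7: W, 2: L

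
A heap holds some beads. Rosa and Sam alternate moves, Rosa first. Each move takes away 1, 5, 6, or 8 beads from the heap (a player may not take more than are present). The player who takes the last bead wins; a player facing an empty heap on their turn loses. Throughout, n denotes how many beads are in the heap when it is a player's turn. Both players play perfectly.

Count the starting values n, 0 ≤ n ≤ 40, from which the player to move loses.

12

Positions with no move are L. A position that does have a move is losing for the player to move precisely when every available move leads to a winning position for the opponent. Fill in the labels:
n=0: no move → L
n=1: can move to 0, which is L ⇒ W
n=2: the only move is to 1(W), a W ⇒ L
n=3: can move to 2, which is L ⇒ W
n=4: the only move is to 3(W), a W ⇒ L
n=5: can move to 4, which is L ⇒ W
n=6: can move to 0, which is L ⇒ W
n=7: can move to 2, which is L ⇒ W
n=8: can move to 2, which is L ⇒ W
n=9: can move to 4, which is L ⇒ W
n=10: can move to 4, which is L ⇒ W
n=11: moves to 10(W), 6(W), 5(W), 3(W); every one is W ⇒ L
n=12: can move to 11, which is L ⇒ W
n=13: moves to 12(W), 8(W), 7(W), 5(W); every one is W ⇒ L
n=14: can move to 13, which is L ⇒ W
n=15: moves to 14(W), 10(W), 9(W), 7(W); every one is W ⇒ L
n=16: can move to 15, which is L ⇒ W
n=17: can move to 11, which is L ⇒ W
n=18: can move to 13, which is L ⇒ W
n=19: can move to 13, which is L ⇒ W
n=20: can move to 15, which is L ⇒ W
n=21: can move to 15, which is L ⇒ W
n=22: moves to 21(W), 17(W), 16(W), 14(W); every one is W ⇒ L
n=23: can move to 22, which is L ⇒ W
n=24: moves to 23(W), 19(W), 18(W), 16(W); every one is W ⇒ L
n=25: can move to 24, which is L ⇒ W
n=26: moves to 25(W), 21(W), 20(W), 18(W); every one is W ⇒ L
n=27: can move to 26, which is L ⇒ W
n=28: can move to 22, which is L ⇒ W
n=29: can move to 24, which is L ⇒ W
n=30: can move to 24, which is L ⇒ W
n=31: can move to 26, which is L ⇒ W
n=32: can move to 26, which is L ⇒ W
n=33: moves to 32(W), 28(W), 27(W), 25(W); every one is W ⇒ L
n=34: can move to 33, which is L ⇒ W
n=35: moves to 34(W), 30(W), 29(W), 27(W); every one is W ⇒ L
n=36: can move to 35, which is L ⇒ W
n=37: moves to 36(W), 32(W), 31(W), 29(W); every one is W ⇒ L
n=38: can move to 37, which is L ⇒ W
n=39: can move to 33, which is L ⇒ W
n=40: can move to 35, which is L ⇒ W
L entries with 0 ≤ n ≤ 40: n = 0, 2, 4, 11, 13, 15, 22, 24, 26, 33, 35, 37; that makes 12.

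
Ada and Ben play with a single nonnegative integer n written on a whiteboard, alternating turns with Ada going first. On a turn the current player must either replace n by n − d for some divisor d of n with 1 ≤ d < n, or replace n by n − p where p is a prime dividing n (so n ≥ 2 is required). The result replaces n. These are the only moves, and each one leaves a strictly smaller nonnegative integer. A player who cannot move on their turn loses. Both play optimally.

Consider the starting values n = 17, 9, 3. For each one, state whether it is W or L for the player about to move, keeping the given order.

17: W, 9: L, 3: W

Work bottom-up. With no move the player to move loses. Otherwise the position is W if at least one move leads to an L position for the opponent, and L if every move leads to a W.
n=0: no move → L
n=1: no move → L
n=2: →0(L), so W
n=3: →0(L), so W
n=4: →2(W), 3(W) — all W, so L
n=5: →0(L), so W
n=6: →4(L), so W
n=7: →0(L), so W
n=8: →4(L), so W
n=9: →6(W), 8(W) — all W, so L
n=10: →9(L), so W
n=11: →0(L), so W
n=12: →9(L), so W
n=13: →0(L), so W
n=14: →7(W), 12(W), 13(W) — all W, so L
n=15: →14(L), so W
n=16: →14(L), so W
n=17: →0(L), so W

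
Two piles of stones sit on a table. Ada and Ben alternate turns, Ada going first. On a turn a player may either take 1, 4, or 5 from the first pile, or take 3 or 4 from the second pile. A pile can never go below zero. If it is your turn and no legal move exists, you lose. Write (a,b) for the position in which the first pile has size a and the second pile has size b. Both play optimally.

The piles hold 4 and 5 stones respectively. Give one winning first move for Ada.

Label each position W (a win for the player to move) or L (a loss). A position with no legal move is L; any other position is W exactly when some move reaches an L, and L when every move reaches a W.
No move ever increases a pile, so every position that can arise here has a ≤ 4 and b ≤ 5; it is enough to label the cells with 0 ≤ a ≤ 4 and 0 ≤ b ≤ 5.
Every move lowers a or b (never raises either), so fill the grid row by row in increasing a, and left to right within a row: each cell's successors are then already labelled.
      b=0  b=1  b=2  b=3  b=4  b=5
a=0:    L    L    L    W    W    W
a=1:    W    W    W    L    L    L
a=2:    L    L    L    W    W    W
a=3:    W    W    W    L    L    L
a=4:    W    W    W    W    W    W
Cells with no legal move (terminal, hence L): (0,0), (0,1), (0,2).
The remaining L cells, each justified by listing all of its moves:
(1,3): L (options (0,3)(W), (1,0)(W) are all W)
(1,4): L (options (0,4)(W), (1,1)(W), (1,0)(W) are all W)
(1,5): L (options (0,5)(W), (1,2)(W), (1,1)(W) are all W)
(2,0): L (sole option (1,0)(W) is W)
(2,1): L (sole option (1,1)(W) is W)
(2,2): L (sole option (1,2)(W) is W)
(3,3): L (options (2,3)(W), (3,0)(W) are all W)
(3,4): L (options (2,4)(W), (3,1)(W), (3,0)(W) are all W)
(3,5): L (options (2,5)(W), (3,2)(W), (3,1)(W) are all W)
Every other cell has at least one move into one of the L cells above, so it is W.
From (4,5), the L positions reachable in one move are: (3,5).

Move to (3,5).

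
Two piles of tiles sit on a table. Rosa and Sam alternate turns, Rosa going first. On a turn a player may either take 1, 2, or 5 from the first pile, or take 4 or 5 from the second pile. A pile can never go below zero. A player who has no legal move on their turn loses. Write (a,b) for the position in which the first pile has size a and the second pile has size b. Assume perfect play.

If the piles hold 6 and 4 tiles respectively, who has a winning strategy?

Rosa wins.

Positions with no move are L. A position that does have a move is losing for the player to move precisely when every available move leads to a winning position for the opponent. Fill in the labels:
No move ever increases a pile, so every position that can arise here has a ≤ 6 and b ≤ 4; it is enough to label the cells with 0 ≤ a ≤ 6 and 0 ≤ b ≤ 4.
Every move lowers a or b (never raises either), so fill the grid row by row in increasing a, and left to right within a row: each cell's successors are then already labelled.
      b=0  b=1  b=2  b=3  b=4
a=0:    L    L    L    L    W
a=1:    W    W    W    W    L
a=2:    W    W    W    W    W
a=3:    L    L    L    L    W
a=4:    W    W    W    W    L
a=5:    W    W    W    W    W
a=6:    L    L    L    L    W
Cells with no legal move (terminal, hence L): (0,0), (0,1), (0,2), (0,3).
The remaining L cells, each justified by listing all of its moves:
(1,4): only reaches (0,4)(W), (1,0)(W), all W → L
(3,0): only reaches (2,0)(W), (1,0)(W), all W → L
(3,1): only reaches (2,1)(W), (1,1)(W), all W → L
(3,2): only reaches (2,2)(W), (1,2)(W), all W → L
(3,3): only reaches (2,3)(W), (1,3)(W), all W → L
(4,4): only reaches (3,4)(W), (2,4)(W), (4,0)(W), all W → L
(6,0): only reaches (5,0)(W), (4,0)(W), (1,0)(W), all W → L
(6,1): only reaches (5,1)(W), (4,1)(W), (1,1)(W), all W → L
(6,2): only reaches (5,2)(W), (4,2)(W), (1,2)(W), all W → L
(6,3): only reaches (5,3)(W), (4,3)(W), (1,3)(W), all W → L
Every other cell has at least one move into one of the L cells above, so it is W.
From (6,4) Rosa can move to (4,4), reaching an L position.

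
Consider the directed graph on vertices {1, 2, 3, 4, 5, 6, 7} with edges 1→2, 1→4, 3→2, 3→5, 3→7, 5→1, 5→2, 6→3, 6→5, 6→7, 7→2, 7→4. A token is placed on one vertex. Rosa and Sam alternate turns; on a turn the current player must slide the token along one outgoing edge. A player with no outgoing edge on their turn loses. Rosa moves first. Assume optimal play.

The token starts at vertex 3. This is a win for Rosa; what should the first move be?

Move to 2.

Positions with no move are L. A position that does have a move is losing for the player to move precisely when every available move leads to a winning position for the opponent. Fill in the labels:
Every edge goes from a vertex to one that appears earlier in the order 2, 4, 7, 1, 5, 3, 6, so processing vertices in that order labels each vertex after all of its successors.
2: no outgoing edge → L
4: no outgoing edge → L
7: →4(L), so W
1: →4(L), so W
5: →2(L), so W
3: →2(L), so W
6: →3(W), 5(W), 7(W) — all W, so L
From 3, the L positions reachable in one move are: 2.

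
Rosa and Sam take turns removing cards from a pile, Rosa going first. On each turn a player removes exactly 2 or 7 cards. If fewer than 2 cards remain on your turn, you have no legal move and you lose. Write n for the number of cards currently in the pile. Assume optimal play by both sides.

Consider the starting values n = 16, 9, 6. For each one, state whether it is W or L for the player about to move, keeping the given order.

16: W, 9: L, 6: W

Classify positions by backward induction: terminal positions (no move available) are L. From any other position, the mover wins iff some move reaches an L.
n=0: no move → L
n=1: no move → L
n=2: can move to 0, which is L ⇒ W
n=3: can move to 1, which is L ⇒ W
n=4: the only move is to 2(W), a W ⇒ L
n=5: the only move is to 3(W), a W ⇒ L
n=6: can move to 4, which is L ⇒ W
n=7: can move to 5, which is L ⇒ W
n=8: can move to 1, which is L ⇒ W
n=9: moves to 7(W), 2(W); every one is W ⇒ L
n=10: moves to 8(W), 3(W); every one is W ⇒ L
n=11: can move to 9, which is L ⇒ W
n=12: can move to 10, which is L ⇒ W
n=13: moves to 11(W), 6(W); every one is W ⇒ L
n=14: moves to 12(W), 7(W); every one is W ⇒ L
n=15: can move to 13, which is L ⇒ W
n=16: can move to 14, which is L ⇒ W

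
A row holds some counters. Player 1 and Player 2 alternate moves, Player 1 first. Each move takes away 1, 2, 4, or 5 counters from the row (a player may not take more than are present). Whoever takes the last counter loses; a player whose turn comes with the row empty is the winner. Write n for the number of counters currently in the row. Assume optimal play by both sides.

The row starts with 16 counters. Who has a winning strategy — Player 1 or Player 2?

Positions with no move are W. A position that does have a move is losing for the player to move precisely when every available move leads to a winning position for the opponent. Fill in the labels:
n=0: no move; the opponent has just taken the last counter and therefore loses → W
n=1: L (sole option 0(W) is W)
n=2: W (go to 1, an L position)
n=3: W (go to 1, an L position)
n=4: L (options 3(W), 2(W), 0(W) are all W)
n=5: W (go to 4, an L position)
n=6: W (go to 4, an L position)
n=7: L (options 6(W), 5(W), 3(W), 2(W) are all W)
n=8: W (go to 7, an L position)
n=9: W (go to 7, an L position)
n=10: L (options 9(W), 8(W), 6(W), 5(W) are all W)
n=11: W (go to 10, an L position)
n=12: W (go to 10, an L position)
n=13: L (options 12(W), 11(W), 9(W), 8(W) are all W)
n=14: W (go to 13, an L position)
n=15: W (go to 13, an L position)
n=16: L (options 15(W), 14(W), 12(W), 11(W) are all W)
The starting position 16 is L: whatever Player 1 does, the opponent receives a W position.

Player 2 wins.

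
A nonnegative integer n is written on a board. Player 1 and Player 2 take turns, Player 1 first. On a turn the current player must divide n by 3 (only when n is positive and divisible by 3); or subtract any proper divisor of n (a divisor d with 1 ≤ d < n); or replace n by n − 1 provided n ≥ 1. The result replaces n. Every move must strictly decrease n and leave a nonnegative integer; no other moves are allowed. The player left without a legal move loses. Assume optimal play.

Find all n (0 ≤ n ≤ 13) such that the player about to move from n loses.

0, 2, 5, 7, 9, 11, 13

Classify positions by backward induction: terminal positions (no move available) are L. From any other position, the mover wins iff some move reaches an L.
n=0: no move → L
n=1: can move to 0, which is L ⇒ W
n=2: the only move is to 1(W), a W ⇒ L
n=3: can move to 2, which is L ⇒ W
n=4: can move to 2, which is L ⇒ W
n=5: the only move is to 4(W), a W ⇒ L
n=6: can move to 2, which is L ⇒ W
n=7: the only move is to 6(W), a W ⇒ L
n=8: can move to 7, which is L ⇒ W
n=9: moves to 3(W), 6(W), 8(W); every one is W ⇒ L
n=10: can move to 5, which is L ⇒ W
n=11: the only move is to 10(W), a W ⇒ L
n=12: can move to 9, which is L ⇒ W
n=13: the only move is to 12(W), a W ⇒ L
Reading off the rows marked L gives the requested list; there are 7 such values of n.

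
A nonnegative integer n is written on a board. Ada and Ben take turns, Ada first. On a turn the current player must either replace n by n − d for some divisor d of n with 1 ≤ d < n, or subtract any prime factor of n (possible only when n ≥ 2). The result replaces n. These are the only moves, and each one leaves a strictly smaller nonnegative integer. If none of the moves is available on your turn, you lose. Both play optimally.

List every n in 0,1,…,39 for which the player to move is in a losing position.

Label each position W (a win for the player to move) or L (a loss). A position with no legal move is L; any other position is W exactly when some move reaches an L, and L when every move reaches a W.
n=0: no move → L
n=1: no move → L
n=2: W (go to 0, an L position)
n=3: W (go to 0, an L position)
n=4: L (options 2(W), 3(W) are all W)
n=5: W (go to 0, an L position)
n=6: W (go to 4, an L position)
n=7: W (go to 0, an L position)
n=8: W (go to 4, an L position)
n=9: L (options 6(W), 8(W) are all W)
n=10: W (go to 9, an L position)
n=11: W (go to 0, an L position)
n=12: W (go to 9, an L position)
n=13: W (go to 0, an L position)
n=14: L (options 7(W), 12(W), 13(W) are all W)
n=15: W (go to 14, an L position)
n=16: W (go to 14, an L position)
n=17: W (go to 0, an L position)
n=18: W (go to 9, an L position)
n=19: W (go to 0, an L position)
n=20: L (options 10(W), 15(W), 16(W), 18(W), 19(W) are all W)
n=21: W (go to 14, an L position)
n=22: W (go to 20, an L position)
n=23: W (go to 0, an L position)
n=24: W (go to 20, an L position)
n=25: W (go to 20, an L position)
n=26: L (options 13(W), 24(W), 25(W) are all W)
n=27: W (go to 26, an L position)
n=28: W (go to 14, an L position)
n=29: W (go to 0, an L position)
n=30: W (go to 20, an L position)
n=31: W (go to 0, an L position)
n=32: L (options 16(W), 24(W), 28(W), 30(W), 31(W) are all W)
n=33: W (go to 32, an L position)
n=34: W (go to 32, an L position)
n=35: L (options 28(W), 30(W), 34(W) are all W)
n=36: W (go to 32, an L position)
n=37: W (go to 0, an L position)
n=38: L (options 19(W), 36(W), 37(W) are all W)
n=39: W (go to 26, an L position)
Reading off the rows marked L gives the requested list; there are 10 such values of n.

0, 1, 4, 9, 14, 20, 26, 32, 35, 38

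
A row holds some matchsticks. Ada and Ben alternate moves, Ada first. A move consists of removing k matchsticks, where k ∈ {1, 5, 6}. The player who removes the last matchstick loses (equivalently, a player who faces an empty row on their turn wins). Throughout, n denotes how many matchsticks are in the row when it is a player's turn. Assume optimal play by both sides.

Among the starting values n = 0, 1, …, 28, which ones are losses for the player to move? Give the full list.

1, 3, 5, 12, 14, 16, 23, 25, 27

Use the standard recursion: the mover wins at a terminal position; elsewhere, the mover wins exactly when some move hands the opponent an L position.
n=0: no move; the opponent has just taken the last matchstick and therefore loses → W
n=1: →0(W) only, which is W, so L
n=2: →1(L), so W
n=3: →2(W) only, which is W, so L
n=4: →3(L), so W
n=5: →4(W), 0(W) — all W, so L
n=6: →5(L), so W
n=7: →1(L), so W
n=8: →3(L), so W
n=9: →3(L), so W
n=10: →5(L), so W
n=11: →5(L), so W
n=12: →11(W), 7(W), 6(W) — all W, so L
n=13: →12(L), so W
n=14: →13(W), 9(W), 8(W) — all W, so L
n=15: →14(L), so W
n=16: →15(W), 11(W), 10(W) — all W, so L
n=17: →16(L), so W
n=18: →12(L), so W
n=19: →14(L), so W
n=20: →14(L), so W
n=21: →16(L), so W
n=22: →16(L), so W
n=23: →22(W), 18(W), 17(W) — all W, so L
n=24: →23(L), so W
n=25: →24(W), 20(W), 19(W) — all W, so L
n=26: →25(L), so W
n=27: →26(W), 22(W), 21(W) — all W, so L
n=28: →27(L), so W
The losing starting values of n are exactly the entries labelled L in this table (9 of them).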